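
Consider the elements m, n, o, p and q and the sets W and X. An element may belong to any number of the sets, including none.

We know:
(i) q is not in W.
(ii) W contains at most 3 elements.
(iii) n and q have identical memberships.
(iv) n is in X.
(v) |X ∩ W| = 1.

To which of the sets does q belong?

From (i): q ∉ W.
From (iv): n ∈ X.
(iii): n matches q: n ∉ W.
(iii): q matches n: q ∈ X.

q: X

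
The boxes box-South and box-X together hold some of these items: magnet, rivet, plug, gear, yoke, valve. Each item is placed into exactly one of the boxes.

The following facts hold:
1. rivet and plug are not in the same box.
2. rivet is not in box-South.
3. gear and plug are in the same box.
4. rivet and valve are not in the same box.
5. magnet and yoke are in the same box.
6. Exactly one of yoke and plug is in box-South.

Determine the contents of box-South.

box-South = {gear, plug, valve}

From (2): rivet ∉ box-South.
Only one box left: rivet ∈ box-X.
(1): plug ∉ box-X.
(3): gear matches plug: gear ∉ box-X.
(4): valve ∉ box-X.
Only one box left: plug ∈ box-South.
Only one box left: gear ∈ box-South.
Only one box left: valve ∈ box-South.
(6) (exactly one): yoke ∉ box-South.
Only one box left: yoke ∈ box-X.
(5): magnet matches yoke: magnet ∉ box-South.
(5): magnet matches yoke: magnet ∈ box-X.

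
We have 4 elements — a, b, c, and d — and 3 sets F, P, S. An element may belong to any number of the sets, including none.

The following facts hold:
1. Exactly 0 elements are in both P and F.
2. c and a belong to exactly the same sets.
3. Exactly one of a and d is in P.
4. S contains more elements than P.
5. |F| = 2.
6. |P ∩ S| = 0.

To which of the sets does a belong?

a: F, S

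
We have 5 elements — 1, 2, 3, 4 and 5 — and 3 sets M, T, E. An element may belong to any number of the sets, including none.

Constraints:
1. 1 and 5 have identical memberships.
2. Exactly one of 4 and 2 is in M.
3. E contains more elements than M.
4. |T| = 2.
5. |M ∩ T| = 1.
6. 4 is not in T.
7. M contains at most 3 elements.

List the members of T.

T = {2, 3}

From (6): 4 ∉ T.
Suppose 1 ∈ T: no assignment then satisfies all the clues, so 1 ∉ T.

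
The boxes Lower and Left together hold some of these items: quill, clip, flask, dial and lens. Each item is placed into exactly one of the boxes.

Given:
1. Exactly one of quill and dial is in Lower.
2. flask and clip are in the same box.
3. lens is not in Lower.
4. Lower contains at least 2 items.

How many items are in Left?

2

From (3): lens ∉ Lower.
Only one box left: lens ∈ Left.
Suppose clip ∉ Lower: no assignment then satisfies all the clues, so clip ∈ Lower.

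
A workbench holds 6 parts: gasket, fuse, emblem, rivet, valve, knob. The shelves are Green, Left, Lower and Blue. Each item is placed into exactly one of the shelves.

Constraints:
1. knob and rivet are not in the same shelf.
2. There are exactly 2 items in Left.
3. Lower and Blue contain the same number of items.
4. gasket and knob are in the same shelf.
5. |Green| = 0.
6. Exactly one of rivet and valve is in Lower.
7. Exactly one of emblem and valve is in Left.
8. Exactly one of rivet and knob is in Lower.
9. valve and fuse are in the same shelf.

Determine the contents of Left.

Left = {fuse, valve}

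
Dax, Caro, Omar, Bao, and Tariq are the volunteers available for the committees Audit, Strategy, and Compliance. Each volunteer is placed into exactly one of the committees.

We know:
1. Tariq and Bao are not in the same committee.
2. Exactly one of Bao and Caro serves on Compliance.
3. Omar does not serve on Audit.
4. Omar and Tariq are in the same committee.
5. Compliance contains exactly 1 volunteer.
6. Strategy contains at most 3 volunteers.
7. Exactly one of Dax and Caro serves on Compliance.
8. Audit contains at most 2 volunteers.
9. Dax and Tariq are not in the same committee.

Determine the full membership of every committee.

Audit = {Bao, Dax}; Strategy = {Omar, Tariq}; Compliance = {Caro}

From (3): Omar ∉ Audit.
(4): Tariq matches Omar: Tariq ∉ Audit.
Suppose Dax ∉ Audit: no assignment then satisfies all the clues, so Dax ∈ Audit.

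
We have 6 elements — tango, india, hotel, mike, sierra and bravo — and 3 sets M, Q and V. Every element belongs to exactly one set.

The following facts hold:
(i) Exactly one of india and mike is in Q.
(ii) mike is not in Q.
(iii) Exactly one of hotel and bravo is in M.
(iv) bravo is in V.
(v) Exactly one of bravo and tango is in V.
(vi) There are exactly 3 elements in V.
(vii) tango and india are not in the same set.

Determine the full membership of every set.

M = {hotel, tango}; Q = {india}; V = {bravo, mike, sierra}

From (ii): mike ∉ Q.
From (iv): bravo ∈ V.
(i) (exactly one): india ∈ Q.
(iii) (exactly one): hotel ∈ M.
(v) (exactly one): tango ∉ V.
(vi): only 3 candidates remain for V, so all are in.
(vii): tango ∉ Q.
Only one set left: tango ∈ M.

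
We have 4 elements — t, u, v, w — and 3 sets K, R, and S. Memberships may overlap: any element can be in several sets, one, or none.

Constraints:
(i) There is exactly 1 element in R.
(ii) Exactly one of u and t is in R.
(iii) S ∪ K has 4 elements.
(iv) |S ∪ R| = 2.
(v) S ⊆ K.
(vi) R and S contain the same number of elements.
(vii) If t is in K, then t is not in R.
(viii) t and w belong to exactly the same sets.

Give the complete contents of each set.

K = {t, u, v, w}; R = {u}; S = {v}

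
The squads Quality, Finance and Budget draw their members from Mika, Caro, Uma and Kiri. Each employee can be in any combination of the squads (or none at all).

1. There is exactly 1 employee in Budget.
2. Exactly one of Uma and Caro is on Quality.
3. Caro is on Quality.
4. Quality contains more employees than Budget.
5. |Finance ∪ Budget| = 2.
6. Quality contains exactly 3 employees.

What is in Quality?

Quality = {Caro, Kiri, Mika}

From (3): Caro ∈ Quality.
(2) (exactly one): Uma ∉ Quality.
(6): only 3 candidates remain for Quality, so all are in.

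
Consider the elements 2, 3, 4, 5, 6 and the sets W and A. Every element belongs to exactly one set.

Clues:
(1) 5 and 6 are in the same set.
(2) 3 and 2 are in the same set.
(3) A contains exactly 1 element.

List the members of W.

W = {2, 3, 5, 6}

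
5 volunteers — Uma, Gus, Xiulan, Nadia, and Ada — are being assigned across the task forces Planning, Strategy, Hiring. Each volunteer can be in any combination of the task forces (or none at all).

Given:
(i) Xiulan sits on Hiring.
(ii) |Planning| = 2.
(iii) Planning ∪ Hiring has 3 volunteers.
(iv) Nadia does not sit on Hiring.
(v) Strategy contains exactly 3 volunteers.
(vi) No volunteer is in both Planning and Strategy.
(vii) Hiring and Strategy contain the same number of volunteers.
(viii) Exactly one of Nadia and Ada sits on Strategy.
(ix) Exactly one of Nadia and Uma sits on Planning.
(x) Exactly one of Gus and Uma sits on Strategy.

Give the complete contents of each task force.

Planning = {Ada, Uma}; Strategy = {Gus, Nadia, Xiulan}; Hiring = {Ada, Uma, Xiulan}

From (i): Xiulan ∈ Hiring.
From (iv): Nadia ∉ Hiring.
Suppose Uma ∉ Planning: no assignment then satisfies all the clues, so Uma ∈ Planning.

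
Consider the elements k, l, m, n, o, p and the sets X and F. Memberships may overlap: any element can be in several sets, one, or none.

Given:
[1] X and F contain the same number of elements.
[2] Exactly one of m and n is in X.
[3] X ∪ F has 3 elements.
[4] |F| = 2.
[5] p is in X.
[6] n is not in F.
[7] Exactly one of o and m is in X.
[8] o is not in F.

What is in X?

X = {m, p}

From (5): p ∈ X.
From (6): n ∉ F.
From (8): o ∉ F.
Suppose k ∈ X: no assignment then satisfies all the clues, so k ∉ X.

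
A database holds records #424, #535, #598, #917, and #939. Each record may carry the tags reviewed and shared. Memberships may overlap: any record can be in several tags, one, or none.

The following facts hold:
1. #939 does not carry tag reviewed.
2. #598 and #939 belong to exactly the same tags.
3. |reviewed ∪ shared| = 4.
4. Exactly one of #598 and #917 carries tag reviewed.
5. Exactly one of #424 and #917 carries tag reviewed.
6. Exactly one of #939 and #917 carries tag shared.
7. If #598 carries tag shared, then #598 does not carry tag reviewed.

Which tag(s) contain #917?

#917: reviewed

From (1): #939 ∉ reviewed.
(2): #598 matches #939: #598 ∉ reviewed.
(4) (exactly one): #917 ∈ reviewed.
(5) (exactly one): #424 ∉ reviewed.
Suppose #917 ∈ shared: no assignment then satisfies all the clues, so #917 ∉ shared.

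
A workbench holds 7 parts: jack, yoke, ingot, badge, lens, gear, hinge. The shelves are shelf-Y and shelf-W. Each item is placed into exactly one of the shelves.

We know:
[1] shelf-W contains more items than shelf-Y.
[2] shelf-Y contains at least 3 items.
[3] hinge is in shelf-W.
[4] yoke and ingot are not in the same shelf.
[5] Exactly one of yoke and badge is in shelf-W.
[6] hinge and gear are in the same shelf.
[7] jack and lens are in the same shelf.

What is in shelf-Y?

shelf-Y = {jack, lens, yoke}

From (3): hinge ∈ shelf-W.
(6): gear matches hinge: gear ∉ shelf-Y.
(6): gear matches hinge: gear ∈ shelf-W.
Suppose jack ∉ shelf-Y: no assignment then satisfies all the clues, so jack ∈ shelf-Y.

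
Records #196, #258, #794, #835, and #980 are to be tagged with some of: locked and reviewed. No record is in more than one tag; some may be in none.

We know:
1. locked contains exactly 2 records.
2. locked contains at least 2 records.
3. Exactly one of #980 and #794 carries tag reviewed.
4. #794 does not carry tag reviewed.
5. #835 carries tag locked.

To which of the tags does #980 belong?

From (4): #794 ∉ reviewed.
From (5): #835 ∈ locked.
(3) (exactly one): #980 ∈ reviewed.

#980: reviewed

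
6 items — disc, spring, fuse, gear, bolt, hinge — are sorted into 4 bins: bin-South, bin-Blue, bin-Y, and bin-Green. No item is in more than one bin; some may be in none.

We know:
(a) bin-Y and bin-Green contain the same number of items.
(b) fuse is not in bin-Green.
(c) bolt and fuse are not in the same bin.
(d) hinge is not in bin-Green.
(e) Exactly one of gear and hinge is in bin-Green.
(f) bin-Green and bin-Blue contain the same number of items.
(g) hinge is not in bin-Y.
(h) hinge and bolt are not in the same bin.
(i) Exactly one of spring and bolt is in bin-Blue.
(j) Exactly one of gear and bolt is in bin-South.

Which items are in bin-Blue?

bin-Blue = {spring}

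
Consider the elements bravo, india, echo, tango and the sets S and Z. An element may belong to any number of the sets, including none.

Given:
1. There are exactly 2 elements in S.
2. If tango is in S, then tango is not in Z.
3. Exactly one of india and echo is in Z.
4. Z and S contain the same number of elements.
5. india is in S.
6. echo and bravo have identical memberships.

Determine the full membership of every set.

S = {india, tango}; Z = {bravo, echo}

From (5): india ∈ S.
Suppose bravo ∈ S: no assignment then satisfies all the clues, so bravo ∉ S.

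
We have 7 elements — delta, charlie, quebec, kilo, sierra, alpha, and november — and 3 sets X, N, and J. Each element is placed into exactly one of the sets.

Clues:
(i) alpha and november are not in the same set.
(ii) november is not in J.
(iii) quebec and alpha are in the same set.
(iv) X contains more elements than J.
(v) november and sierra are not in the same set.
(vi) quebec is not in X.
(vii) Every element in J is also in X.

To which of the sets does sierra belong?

sierra: N

From (ii): november ∉ J.
From (vi): quebec ∉ X.
(iii): alpha matches quebec: alpha ∉ X.
(vii) contrapositive: quebec ∉ J.
(vii) contrapositive: alpha ∉ J.
Only one set left: quebec ∈ N.
Only one set left: alpha ∈ N.
(i): november ∉ N.
Only one set left: november ∈ X.
(v): sierra ∉ X.
(vii) contrapositive: sierra ∉ J.
Only one set left: sierra ∈ N.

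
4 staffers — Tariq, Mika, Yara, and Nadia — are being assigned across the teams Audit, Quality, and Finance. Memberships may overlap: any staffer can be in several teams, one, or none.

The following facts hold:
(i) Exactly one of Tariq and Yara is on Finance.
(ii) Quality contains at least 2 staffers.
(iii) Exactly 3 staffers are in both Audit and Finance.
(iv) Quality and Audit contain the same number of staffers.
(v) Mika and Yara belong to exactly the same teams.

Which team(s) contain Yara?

Yara: Audit, Finance, Quality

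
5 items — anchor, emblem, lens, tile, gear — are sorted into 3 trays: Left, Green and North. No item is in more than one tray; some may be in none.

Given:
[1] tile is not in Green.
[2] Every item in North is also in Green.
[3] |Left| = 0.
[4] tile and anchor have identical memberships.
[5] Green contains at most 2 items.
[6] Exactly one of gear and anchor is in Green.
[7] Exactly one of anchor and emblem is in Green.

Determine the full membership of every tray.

From (1): tile ∉ Green.
(2) contrapositive: tile ∉ North.
(3): Left already has 0, so the rest are out.
(4): anchor matches tile: anchor ∉ Green.
(4): anchor matches tile: anchor ∉ North.
(6) (exactly one): gear ∈ Green.
(7) (exactly one): emblem ∈ Green.
(5): Green already has 2, so the rest are out.
(2) contrapositive: lens ∉ North.

Left = {}; Green = {emblem, gear}; North = {}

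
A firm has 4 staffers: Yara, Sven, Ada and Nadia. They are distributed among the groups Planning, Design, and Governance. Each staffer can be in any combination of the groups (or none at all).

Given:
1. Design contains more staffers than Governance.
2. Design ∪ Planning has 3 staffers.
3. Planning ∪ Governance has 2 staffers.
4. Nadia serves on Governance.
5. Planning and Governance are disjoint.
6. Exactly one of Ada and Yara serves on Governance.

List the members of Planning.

Planning = {}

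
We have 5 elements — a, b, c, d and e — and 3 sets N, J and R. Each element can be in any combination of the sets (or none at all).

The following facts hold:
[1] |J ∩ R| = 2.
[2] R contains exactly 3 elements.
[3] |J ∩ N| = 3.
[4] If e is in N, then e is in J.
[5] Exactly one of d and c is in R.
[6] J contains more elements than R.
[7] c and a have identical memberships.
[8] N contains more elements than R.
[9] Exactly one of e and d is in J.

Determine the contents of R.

R = {b, d, e}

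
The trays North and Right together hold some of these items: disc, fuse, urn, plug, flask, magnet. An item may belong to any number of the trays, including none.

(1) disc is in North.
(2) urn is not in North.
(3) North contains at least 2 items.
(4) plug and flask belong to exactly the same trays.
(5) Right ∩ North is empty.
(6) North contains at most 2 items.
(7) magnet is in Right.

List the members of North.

From (1): disc ∈ North.
From (2): urn ∉ North.
From (7): magnet ∈ Right.
(5) (disjoint): disc ∉ Right.
(5) (disjoint): magnet ∉ North.
Suppose fuse ∉ North: no assignment then satisfies all the clues, so fuse ∈ North.

North = {disc, fuse}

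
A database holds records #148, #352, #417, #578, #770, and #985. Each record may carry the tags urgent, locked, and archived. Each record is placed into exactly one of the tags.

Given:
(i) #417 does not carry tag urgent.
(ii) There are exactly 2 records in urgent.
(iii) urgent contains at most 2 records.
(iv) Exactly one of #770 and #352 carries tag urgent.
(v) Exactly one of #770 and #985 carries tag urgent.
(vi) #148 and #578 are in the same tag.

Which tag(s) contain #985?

#985: urgent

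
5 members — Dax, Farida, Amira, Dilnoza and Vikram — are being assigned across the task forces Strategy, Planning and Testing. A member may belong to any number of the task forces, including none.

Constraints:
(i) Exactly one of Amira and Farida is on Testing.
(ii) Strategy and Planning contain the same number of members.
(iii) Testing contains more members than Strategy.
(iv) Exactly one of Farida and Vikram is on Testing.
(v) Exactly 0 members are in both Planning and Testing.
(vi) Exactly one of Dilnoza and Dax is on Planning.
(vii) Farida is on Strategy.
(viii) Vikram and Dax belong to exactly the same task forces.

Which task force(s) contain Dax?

From (vii): Farida ∈ Strategy.
Suppose Dax ∈ Strategy: no assignment then satisfies all the clues, so Dax ∉ Strategy.

Dax: Testing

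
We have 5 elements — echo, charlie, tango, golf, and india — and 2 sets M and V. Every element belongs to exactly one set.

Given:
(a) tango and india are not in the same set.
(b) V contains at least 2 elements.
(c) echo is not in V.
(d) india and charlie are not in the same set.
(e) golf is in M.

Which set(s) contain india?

india: M

From (c): echo ∉ V.
From (e): golf ∈ M.
Only one set left: echo ∈ M.
Suppose india ∉ M: no assignment then satisfies all the clues, so india ∈ M.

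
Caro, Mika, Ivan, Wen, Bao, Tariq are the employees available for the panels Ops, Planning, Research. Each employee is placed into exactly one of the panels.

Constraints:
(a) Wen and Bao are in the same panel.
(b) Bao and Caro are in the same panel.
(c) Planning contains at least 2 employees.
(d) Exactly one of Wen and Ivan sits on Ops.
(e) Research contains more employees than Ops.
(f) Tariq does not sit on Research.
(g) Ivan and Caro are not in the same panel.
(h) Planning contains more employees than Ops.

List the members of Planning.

Planning = {Mika, Tariq}

From (f): Tariq ∉ Research.
Suppose Caro ∈ Planning: no assignment then satisfies all the clues, so Caro ∉ Planning.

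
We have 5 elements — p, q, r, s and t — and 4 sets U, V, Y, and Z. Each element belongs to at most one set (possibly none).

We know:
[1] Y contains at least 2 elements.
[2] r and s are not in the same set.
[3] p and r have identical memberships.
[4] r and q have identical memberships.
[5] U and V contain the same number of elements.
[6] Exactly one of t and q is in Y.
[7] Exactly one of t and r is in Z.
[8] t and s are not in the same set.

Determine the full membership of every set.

U = {}; V = {}; Y = {p, q, r}; Z = {t}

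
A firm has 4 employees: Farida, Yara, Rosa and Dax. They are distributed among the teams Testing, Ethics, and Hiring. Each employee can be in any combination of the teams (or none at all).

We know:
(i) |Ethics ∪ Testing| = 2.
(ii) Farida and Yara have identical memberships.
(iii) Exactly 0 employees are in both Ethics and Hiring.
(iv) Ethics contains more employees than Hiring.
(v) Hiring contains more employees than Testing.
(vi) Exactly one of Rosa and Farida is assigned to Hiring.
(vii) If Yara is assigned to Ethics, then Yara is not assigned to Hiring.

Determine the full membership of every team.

Testing = {}; Ethics = {Farida, Yara}; Hiring = {Rosa}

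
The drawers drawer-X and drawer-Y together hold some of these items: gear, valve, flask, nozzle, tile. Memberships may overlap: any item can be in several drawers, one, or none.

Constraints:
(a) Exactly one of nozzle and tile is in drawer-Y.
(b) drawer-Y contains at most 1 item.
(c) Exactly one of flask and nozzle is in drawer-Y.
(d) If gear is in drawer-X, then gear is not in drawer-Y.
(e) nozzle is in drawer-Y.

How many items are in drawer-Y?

From (e): nozzle ∈ drawer-Y.
(a) (exactly one): tile ∉ drawer-Y.
(b): drawer-Y already has 1, so the rest are out.

1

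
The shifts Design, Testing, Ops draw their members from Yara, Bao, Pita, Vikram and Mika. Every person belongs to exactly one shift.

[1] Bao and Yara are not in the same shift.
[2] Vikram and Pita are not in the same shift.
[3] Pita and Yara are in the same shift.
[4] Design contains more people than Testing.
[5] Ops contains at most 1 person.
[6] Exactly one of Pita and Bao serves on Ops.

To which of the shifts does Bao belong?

Bao: Ops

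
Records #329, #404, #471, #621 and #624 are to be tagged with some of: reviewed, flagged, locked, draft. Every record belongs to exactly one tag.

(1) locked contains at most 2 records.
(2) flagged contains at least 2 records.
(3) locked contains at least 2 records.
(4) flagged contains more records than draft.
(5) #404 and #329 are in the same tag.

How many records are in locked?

2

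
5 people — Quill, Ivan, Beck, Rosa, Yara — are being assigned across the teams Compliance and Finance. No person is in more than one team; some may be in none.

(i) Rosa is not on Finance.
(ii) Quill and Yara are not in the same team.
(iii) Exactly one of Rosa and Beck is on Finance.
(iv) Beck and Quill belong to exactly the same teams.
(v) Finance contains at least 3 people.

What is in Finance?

Finance = {Beck, Ivan, Quill}

From (i): Rosa ∉ Finance.
(iii) (exactly one): Beck ∈ Finance.
(iv): Quill matches Beck: Quill ∉ Compliance.
(iv): Quill matches Beck: Quill ∈ Finance.
(ii): Yara ∉ Finance.
(v): only 3 candidates remain for Finance, so all are in.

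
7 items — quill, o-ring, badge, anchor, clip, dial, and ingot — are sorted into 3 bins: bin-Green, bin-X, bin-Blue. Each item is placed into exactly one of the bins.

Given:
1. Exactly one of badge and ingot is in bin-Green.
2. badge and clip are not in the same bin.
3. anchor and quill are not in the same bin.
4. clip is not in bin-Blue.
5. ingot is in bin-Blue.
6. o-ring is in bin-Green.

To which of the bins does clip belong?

clip: bin-X

From (4): clip ∉ bin-Blue.
From (5): ingot ∈ bin-Blue.
From (6): o-ring ∈ bin-Green.
(1) (exactly one): badge ∈ bin-Green.
(2): clip ∉ bin-Green.
Only one bin left: clip ∈ bin-X.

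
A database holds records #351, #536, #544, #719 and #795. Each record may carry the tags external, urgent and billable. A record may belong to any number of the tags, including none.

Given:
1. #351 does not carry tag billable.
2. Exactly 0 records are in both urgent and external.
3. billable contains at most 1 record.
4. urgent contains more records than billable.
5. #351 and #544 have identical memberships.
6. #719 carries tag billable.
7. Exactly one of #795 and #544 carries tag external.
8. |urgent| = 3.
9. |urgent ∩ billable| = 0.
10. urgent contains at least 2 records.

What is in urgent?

urgent = {#351, #536, #544}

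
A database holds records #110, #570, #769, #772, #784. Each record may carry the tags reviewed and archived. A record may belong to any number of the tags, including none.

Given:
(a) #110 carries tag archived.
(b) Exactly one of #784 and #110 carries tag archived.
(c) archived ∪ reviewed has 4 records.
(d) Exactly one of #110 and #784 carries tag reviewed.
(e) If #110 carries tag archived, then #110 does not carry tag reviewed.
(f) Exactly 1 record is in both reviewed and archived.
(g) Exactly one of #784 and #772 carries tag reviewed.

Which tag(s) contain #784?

From (a): #110 ∈ archived.
(b) (exactly one): #784 ∉ archived.
(e): #110 ∉ reviewed.
(d) (exactly one): #784 ∈ reviewed.
(g) (exactly one): #772 ∉ reviewed.

#784: reviewed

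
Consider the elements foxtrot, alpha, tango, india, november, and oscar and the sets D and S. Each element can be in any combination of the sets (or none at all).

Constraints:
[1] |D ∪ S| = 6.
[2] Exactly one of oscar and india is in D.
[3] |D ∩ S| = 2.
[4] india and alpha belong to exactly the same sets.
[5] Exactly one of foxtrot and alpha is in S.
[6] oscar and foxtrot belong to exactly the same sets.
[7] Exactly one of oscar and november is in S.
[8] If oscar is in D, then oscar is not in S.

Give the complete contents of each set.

D = {foxtrot, november, oscar, tango}; S = {alpha, india, november, tango}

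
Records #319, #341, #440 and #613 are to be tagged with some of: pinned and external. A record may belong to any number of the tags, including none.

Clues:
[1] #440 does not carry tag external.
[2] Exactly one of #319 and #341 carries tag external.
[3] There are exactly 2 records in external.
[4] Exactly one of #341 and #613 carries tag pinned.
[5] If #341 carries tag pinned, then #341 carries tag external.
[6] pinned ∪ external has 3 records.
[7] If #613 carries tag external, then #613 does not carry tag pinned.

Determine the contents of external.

From (1): #440 ∉ external.
Suppose #319 ∈ external: no assignment then satisfies all the clues, so #319 ∉ external.

external = {#341, #613}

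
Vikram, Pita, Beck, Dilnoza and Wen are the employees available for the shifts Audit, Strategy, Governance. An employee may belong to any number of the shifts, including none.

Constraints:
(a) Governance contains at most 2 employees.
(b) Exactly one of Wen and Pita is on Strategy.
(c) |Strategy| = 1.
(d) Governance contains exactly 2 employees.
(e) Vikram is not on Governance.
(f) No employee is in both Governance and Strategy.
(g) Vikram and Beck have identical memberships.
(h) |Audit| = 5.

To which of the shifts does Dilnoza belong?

From (e): Vikram ∉ Governance.
(g): Beck matches Vikram: Beck ∉ Governance.
(h): only 5 candidates remain for Audit, so all are in.
Suppose Dilnoza ∈ Strategy: no assignment then satisfies all the clues, so Dilnoza ∉ Strategy.

Dilnoza: Audit, Governance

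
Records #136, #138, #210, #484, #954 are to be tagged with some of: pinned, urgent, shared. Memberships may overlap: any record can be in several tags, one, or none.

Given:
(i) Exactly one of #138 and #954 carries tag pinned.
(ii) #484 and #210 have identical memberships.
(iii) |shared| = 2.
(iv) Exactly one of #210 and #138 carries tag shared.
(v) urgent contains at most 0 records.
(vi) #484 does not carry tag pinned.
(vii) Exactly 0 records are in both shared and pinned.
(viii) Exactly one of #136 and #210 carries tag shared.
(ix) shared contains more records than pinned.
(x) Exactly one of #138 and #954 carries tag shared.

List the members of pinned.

pinned = {#954}

From (vi): #484 ∉ pinned.
(ii): #210 matches #484: #210 ∉ pinned.
(v): urgent already has 0, so the rest are out.
Suppose #136 ∈ pinned: no assignment then satisfies all the clues, so #136 ∉ pinned.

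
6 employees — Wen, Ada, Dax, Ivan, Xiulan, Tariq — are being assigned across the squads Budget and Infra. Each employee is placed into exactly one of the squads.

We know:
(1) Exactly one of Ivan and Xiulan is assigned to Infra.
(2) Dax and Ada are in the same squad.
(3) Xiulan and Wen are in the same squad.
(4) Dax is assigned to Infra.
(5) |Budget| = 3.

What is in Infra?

Infra = {Ada, Dax, Ivan}

From (4): Dax ∈ Infra.
(2): Ada matches Dax: Ada ∉ Budget.
(2): Ada matches Dax: Ada ∈ Infra.
Suppose Wen ∈ Infra: no assignment then satisfies all the clues, so Wen ∉ Infra.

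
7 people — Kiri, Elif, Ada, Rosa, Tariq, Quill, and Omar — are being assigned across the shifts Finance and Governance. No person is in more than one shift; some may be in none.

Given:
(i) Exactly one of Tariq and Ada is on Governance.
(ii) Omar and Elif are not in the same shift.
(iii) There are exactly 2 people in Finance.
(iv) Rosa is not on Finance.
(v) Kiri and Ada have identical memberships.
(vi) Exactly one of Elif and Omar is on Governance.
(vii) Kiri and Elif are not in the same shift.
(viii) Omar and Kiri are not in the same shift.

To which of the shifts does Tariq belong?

Tariq: Governance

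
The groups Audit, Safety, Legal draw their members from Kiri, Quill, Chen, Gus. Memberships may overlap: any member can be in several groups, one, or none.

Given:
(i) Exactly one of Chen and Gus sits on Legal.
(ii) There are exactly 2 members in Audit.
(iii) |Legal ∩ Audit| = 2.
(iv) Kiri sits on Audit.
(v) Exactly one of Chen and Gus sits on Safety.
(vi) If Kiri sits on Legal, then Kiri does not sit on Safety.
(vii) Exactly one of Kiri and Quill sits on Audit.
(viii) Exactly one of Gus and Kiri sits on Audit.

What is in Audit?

From (iv): Kiri ∈ Audit.
(vii) (exactly one): Quill ∉ Audit.
(viii) (exactly one): Gus ∉ Audit.
(ii): only 2 candidates remain for Audit, so all are in.

Audit = {Chen, Kiri}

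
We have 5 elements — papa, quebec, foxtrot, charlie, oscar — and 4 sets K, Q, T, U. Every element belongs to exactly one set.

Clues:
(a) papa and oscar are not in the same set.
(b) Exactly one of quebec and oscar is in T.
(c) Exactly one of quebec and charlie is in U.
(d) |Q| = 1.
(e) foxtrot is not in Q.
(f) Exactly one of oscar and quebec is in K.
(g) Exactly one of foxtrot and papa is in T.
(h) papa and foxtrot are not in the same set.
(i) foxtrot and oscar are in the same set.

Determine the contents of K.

K = {quebec}

From (e): foxtrot ∉ Q.
(i): oscar matches foxtrot: oscar ∉ Q.
Suppose papa ∈ K: no assignment then satisfies all the clues, so papa ∉ K.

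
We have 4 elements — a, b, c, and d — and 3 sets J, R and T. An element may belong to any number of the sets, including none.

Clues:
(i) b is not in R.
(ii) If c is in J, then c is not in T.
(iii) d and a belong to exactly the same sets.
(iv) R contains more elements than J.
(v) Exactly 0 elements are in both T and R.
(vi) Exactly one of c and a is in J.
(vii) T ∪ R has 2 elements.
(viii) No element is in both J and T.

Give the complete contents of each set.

J = {c}; R = {a, d}; T = {}

From (i): b ∉ R.
Suppose a ∈ J: no assignment then satisfies all the clues, so a ∉ J.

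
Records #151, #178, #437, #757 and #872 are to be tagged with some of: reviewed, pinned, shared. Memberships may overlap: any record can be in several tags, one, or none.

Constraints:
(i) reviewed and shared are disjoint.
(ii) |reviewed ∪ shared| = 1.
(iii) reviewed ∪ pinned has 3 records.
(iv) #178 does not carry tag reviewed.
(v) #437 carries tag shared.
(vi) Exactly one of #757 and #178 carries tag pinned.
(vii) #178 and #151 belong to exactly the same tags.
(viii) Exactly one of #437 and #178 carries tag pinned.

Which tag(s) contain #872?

#872: pinned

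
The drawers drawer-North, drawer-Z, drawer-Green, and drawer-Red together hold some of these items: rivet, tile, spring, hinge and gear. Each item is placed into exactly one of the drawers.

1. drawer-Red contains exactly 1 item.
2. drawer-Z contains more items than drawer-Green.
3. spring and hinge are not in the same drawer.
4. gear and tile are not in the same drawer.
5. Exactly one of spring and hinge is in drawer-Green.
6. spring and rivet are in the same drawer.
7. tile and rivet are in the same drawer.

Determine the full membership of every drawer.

drawer-North = {}; drawer-Z = {rivet, spring, tile}; drawer-Green = {hinge}; drawer-Red = {gear}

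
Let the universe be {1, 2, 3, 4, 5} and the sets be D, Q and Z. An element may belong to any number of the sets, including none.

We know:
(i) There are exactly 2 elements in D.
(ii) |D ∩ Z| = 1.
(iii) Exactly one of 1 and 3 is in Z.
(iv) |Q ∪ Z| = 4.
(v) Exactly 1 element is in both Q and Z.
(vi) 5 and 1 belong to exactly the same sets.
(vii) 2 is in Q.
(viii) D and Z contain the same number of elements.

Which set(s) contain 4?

4: D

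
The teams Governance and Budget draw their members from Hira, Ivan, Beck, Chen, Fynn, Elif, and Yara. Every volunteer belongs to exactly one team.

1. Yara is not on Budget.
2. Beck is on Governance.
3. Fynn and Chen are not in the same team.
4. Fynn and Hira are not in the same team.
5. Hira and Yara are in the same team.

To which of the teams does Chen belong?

From (1): Yara ∉ Budget.
From (2): Beck ∈ Governance.
(5): Hira matches Yara: Hira ∉ Budget.
Only one team left: Hira ∈ Governance.
Only one team left: Yara ∈ Governance.
(4): Fynn ∉ Governance.
Only one team left: Fynn ∈ Budget.
(3): Chen ∉ Budget.
Only one team left: Chen ∈ Governance.

Chen: Governance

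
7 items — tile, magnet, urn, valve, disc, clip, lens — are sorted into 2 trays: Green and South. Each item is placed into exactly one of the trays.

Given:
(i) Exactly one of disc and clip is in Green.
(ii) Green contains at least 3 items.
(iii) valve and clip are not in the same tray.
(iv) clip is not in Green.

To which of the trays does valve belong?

valve: Green

From (iv): clip ∉ Green.
(i) (exactly one): disc ∈ Green.
Only one tray left: clip ∈ South.
(iii): valve ∉ South.
Only one tray left: valve ∈ Green.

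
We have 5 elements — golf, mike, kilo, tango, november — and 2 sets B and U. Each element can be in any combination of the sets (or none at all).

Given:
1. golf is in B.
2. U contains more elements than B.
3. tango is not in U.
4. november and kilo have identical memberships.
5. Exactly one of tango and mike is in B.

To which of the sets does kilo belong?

kilo: U

From (1): golf ∈ B.
From (3): tango ∉ U.
Suppose kilo ∈ B: no assignment then satisfies all the clues, so kilo ∉ B.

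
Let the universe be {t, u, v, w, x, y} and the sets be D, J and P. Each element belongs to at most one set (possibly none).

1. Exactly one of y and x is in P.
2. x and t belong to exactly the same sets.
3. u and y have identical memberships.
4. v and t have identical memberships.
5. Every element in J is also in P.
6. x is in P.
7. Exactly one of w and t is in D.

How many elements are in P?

3

From (6): x ∈ P.
(1) (exactly one): y ∉ P.
(2): t matches x: t ∉ D.
(2): t matches x: t ∉ J.
(2): t matches x: t ∈ P.
(3): u matches y: u ∉ P.
(4): v matches t: v ∉ D.
(4): v matches t: v ∉ J.
(4): v matches t: v ∈ P.
(5) contrapositive: u ∉ J.
(5) contrapositive: y ∉ J.
(7) (exactly one): w ∈ D.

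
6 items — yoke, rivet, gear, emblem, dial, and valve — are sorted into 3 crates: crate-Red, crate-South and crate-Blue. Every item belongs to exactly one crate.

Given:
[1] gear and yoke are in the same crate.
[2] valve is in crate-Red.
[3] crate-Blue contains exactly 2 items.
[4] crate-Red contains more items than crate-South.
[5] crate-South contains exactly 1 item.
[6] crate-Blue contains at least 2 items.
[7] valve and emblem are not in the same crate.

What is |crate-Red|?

3

From (2): valve ∈ crate-Red.
(7): emblem ∉ crate-Red.
Suppose yoke ∈ crate-South: no assignment then satisfies all the clues, so yoke ∉ crate-South.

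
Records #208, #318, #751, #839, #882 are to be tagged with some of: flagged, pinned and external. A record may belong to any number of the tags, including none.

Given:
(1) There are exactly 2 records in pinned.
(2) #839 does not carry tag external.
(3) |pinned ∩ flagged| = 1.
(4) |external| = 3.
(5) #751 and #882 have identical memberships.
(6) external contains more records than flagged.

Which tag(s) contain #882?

#882: external

From (2): #839 ∉ external.
Suppose #882 ∈ flagged: no assignment then satisfies all the clues, so #882 ∉ flagged.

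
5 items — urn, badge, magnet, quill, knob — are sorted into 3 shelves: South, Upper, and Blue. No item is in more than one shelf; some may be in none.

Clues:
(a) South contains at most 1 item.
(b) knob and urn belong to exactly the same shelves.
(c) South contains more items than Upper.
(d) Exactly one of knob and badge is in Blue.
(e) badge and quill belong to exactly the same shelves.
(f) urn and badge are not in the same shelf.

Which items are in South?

South = {magnet}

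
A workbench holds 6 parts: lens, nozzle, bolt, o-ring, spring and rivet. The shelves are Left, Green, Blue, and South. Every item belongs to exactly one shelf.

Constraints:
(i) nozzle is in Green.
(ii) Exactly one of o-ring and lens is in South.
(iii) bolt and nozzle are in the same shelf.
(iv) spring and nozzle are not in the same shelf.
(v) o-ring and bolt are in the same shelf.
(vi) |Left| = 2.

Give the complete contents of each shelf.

From (i): nozzle ∈ Green.
(iii): bolt matches nozzle: bolt ∉ Left.
(iii): bolt matches nozzle: bolt ∈ Green.
(iv): spring ∉ Green.
(v): o-ring matches bolt: o-ring ∉ Left.
(v): o-ring matches bolt: o-ring ∈ Green.
(ii) (exactly one): lens ∈ South.
(vi): only 2 candidates remain for Left, so all are in.

Left = {rivet, spring}; Green = {bolt, nozzle, o-ring}; Blue = {}; South = {lens}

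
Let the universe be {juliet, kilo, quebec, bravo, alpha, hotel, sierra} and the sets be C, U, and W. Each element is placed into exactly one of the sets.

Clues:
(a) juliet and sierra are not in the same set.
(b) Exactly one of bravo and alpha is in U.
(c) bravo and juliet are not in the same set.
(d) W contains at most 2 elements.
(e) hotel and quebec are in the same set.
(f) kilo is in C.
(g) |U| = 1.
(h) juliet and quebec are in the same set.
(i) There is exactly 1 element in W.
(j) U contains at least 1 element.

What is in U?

U = {bravo}

From (f): kilo ∈ C.
Suppose juliet ∈ U: no assignment then satisfies all the clues, so juliet ∉ U.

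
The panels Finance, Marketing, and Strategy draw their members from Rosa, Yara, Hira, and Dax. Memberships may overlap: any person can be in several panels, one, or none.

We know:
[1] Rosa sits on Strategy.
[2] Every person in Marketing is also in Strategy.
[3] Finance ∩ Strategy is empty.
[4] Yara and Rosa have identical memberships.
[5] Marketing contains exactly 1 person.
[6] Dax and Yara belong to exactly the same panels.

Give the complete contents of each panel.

Finance = {}; Marketing = {Hira}; Strategy = {Dax, Hira, Rosa, Yara}

From (1): Rosa ∈ Strategy.
(3) (disjoint): Rosa ∉ Finance.
(4): Yara matches Rosa: Yara ∉ Finance.
(4): Yara matches Rosa: Yara ∈ Strategy.
(6): Dax matches Yara: Dax ∉ Finance.
(6): Dax matches Yara: Dax ∈ Strategy.
Suppose Rosa ∈ Marketing: no assignment then satisfies all the clues, so Rosa ∉ Marketing.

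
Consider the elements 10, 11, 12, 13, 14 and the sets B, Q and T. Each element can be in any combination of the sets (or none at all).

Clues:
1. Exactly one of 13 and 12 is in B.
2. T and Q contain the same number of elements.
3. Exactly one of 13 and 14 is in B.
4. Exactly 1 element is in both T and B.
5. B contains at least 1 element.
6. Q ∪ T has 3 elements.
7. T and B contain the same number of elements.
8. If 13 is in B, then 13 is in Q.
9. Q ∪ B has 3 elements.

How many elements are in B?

2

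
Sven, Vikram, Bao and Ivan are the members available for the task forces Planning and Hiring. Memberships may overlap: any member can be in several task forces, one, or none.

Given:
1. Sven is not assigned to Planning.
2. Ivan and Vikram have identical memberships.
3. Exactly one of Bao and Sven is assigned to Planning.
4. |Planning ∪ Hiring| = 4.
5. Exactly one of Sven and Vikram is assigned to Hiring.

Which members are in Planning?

Planning = {Bao, Ivan, Vikram}

From (1): Sven ∉ Planning.
(3) (exactly one): Bao ∈ Planning.
Suppose Vikram ∉ Planning: no assignment then satisfies all the clues, so Vikram ∈ Planning.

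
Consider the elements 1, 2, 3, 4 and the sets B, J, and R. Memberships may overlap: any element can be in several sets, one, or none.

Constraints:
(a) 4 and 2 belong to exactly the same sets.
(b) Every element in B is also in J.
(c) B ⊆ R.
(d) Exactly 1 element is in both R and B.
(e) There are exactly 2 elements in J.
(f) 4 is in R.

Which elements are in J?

J = {1, 3}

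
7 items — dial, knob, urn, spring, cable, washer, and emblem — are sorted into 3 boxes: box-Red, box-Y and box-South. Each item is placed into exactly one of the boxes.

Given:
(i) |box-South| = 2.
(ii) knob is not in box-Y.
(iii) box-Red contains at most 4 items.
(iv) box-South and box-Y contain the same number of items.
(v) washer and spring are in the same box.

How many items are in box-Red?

3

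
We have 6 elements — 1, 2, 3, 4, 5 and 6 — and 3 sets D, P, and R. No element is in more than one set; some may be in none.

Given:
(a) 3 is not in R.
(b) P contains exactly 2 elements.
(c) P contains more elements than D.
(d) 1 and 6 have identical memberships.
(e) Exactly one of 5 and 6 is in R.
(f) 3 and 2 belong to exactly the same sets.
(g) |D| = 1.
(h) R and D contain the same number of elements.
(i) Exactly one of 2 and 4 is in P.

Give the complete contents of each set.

D = {4}; P = {2, 3}; R = {5}

From (a): 3 ∉ R.
(f): 2 matches 3: 2 ∉ R.
Suppose 1 ∈ D: no assignment then satisfies all the clues, so 1 ∉ D.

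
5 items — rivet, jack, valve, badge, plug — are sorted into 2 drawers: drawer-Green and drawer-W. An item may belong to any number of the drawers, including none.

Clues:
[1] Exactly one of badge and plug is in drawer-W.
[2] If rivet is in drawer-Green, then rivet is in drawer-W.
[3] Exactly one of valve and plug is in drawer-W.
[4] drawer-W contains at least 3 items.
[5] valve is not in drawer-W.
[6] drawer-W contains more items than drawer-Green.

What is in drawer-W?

drawer-W = {jack, plug, rivet}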